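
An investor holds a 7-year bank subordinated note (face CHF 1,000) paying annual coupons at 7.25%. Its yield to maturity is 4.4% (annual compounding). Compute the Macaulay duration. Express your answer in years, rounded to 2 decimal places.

5.84 years

Periodic yield y = 0.044. Discount each cash flow and weight by its year:
  t   CF        PV=CF/(1+0.044)^t    t·PV
  1        72.50        69.4444        69.4444
  2        72.50        66.5177       133.0353
  3        72.50        63.7142       191.1427
  4        72.50        61.0290       244.1159
  5        72.50        58.4569       292.2843
  6        72.50        55.9932       335.9590
  7     1,072.50       793.4029     5,553.8206
  Σ                  1,168.5583     6,819.8023
Price P = Σ PV = 1,168.5583.
Macaulay duration = Σ(t·PV) / P = 6,819.8023 / 1,168.5583 = 5.83608 years.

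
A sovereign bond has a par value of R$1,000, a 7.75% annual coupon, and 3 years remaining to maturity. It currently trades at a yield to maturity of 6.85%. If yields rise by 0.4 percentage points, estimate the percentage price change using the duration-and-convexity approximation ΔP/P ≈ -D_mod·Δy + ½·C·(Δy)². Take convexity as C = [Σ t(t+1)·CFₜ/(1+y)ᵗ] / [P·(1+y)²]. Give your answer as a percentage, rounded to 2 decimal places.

With y = 0.0685:
  t   CF        PV=CF/(1+0.0685)^t    t·PV        t(t+1)·PV
  1        77.50        72.5316        72.5316         145.0632
  2        77.50        67.8817       135.7634         407.2901
  3     1,077.50       883.2704     2,649.8113      10,599.2454
  Σ                  1,023.6837     2,858.1063      11,151.5987
P = 1,023.6837; D_Mac = 2.79198 yrs; D_mod = 2.61299 yrs; C = 9.54162.
Duration effect: -2.61299 × (+0.004) = -0.010452
Convexity effect: 0.5 × 9.54162 × (0.004)² = +0.0000763
ΔP/P ≈ -0.010452 + 0.0000763 = -0.010376 = -1.0376%.

-1.04%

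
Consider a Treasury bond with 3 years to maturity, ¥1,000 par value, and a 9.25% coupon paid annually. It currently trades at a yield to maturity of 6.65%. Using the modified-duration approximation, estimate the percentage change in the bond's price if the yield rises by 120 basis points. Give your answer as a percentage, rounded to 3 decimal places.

-3.107%

Periodic yield y = 0.0665. Modified duration first:
  t   CF        PV=CF/(1+0.0665)^t    t·PV
  1        92.50        86.7323        86.7323
  2        92.50        81.3242       162.6485
  3     1,092.50       900.6144     2,701.8431
  Σ                  1,068.6709     2,951.2239
P = 1,068.6709; D_Mac = 2.76158 yrs; D_mod = 2.76158/(1+0.0665) = 2.58939 yrs.
ΔP/P ≈ -D_mod · Δy = -2.58939 × (+0.012) = -0.031073 = -3.1073%.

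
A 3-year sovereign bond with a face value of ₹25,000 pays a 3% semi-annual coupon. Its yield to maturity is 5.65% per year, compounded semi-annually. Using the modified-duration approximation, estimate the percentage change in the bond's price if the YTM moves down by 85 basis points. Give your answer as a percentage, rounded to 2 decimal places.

Periodic yield y = 0.02825. Modified duration first:
  t   CF        PV=CF/(1+0.02825)^t    t·PV
  1       375.00       364.6973       364.6973
  2       375.00       354.6777       709.3553
  3       375.00       344.9333     1,034.7999
  4       375.00       335.4566     1,341.8266
  5       375.00       326.2404     1,631.2018
  6    25,375.00    21,469.0952   128,814.5712
  Σ                 23,195.1004   133,896.4520
P = 23,195.1004; D_Mac = 5.77262 half-year periods = 2.88631 yrs; D_mod = 2.88631/(1+0.02825) = 2.80701 yrs.
ΔP/P ≈ -D_mod · Δy = -2.80701 × (-0.0085) = +0.023860 = +2.3860%.

+2.39%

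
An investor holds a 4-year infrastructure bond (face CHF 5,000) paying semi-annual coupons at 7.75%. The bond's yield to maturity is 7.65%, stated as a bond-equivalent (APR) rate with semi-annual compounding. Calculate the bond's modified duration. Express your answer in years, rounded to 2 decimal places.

3.39 years

Periodic yield y = 0.03825. First find Macaulay duration:
  t   CF        PV=CF/(1+0.03825)^t    t·PV
  1       193.75       186.6121       186.6121
  2       193.75       179.7371       359.4743
  3       193.75       173.1155       519.3464
  4       193.75       166.7378       666.9510
  5       193.75       160.5950       802.9750
  6       193.75       154.6785       928.0713
  7       193.75       148.9801     1,042.8604
  8     5,193.75     3,846.4981    30,771.9848
  Σ                  5,016.9542    35,278.2753
P = 5,016.9542; Macaulay duration = 35,278.2753 / 5,016.9542 = 7.03181 half-year periods = 3.51591 years.
Modified duration = D_Mac / (1 + y) = 3.51591 / 1.03825 = 3.38638 years.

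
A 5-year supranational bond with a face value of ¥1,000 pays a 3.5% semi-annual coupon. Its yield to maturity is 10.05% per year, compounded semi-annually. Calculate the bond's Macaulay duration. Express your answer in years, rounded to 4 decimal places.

4.5573 years

Periodic yield y = 0.05025. Discount each cash flow and weight by its period:
  t   CF        PV=CF/(1+0.05025)^t    t·PV
  1        17.50        16.6627        16.6627
  2        17.50        15.8655        31.7309
  3        17.50        15.1064        45.3191
  4        17.50        14.3836        57.5344
  5        17.50        13.6954        68.4770
  6        17.50        13.0401        78.2408
  7        17.50        12.4162        86.9135
  8        17.50        11.8222        94.5772
  9        17.50        11.2565       101.3086
  10    1,017.50       623.1714     6,231.7140
  Σ                    747.4199     6,812.4782
Price P = Σ PV = 747.4199.
Macaulay duration = Σ(t·PV) / P = 6,812.4782 / 747.4199 = 9.11466 half-year periods.
In years: 9.11466 / 2 = 4.55733 years.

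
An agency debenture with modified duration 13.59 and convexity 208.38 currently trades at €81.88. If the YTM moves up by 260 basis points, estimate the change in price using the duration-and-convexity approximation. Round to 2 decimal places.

Duration effect: -D_mod·Δy = -13.59 × (+0.026) = -0.353340
Convexity effect: ½·C·(Δy)² = 0.5 × 208.38 × (0.026)² = +0.07043244
ΔP/P ≈ -0.353340 + 0.07043244 = -0.28290756
ΔP ≈ 81.88 × (-0.28290756) = -23.1644710128.

-€23.16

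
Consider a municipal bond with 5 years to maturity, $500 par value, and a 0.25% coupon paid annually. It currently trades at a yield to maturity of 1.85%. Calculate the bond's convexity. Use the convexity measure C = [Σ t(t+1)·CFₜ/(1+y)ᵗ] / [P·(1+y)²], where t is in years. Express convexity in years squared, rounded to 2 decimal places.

28.72

With y = 0.0185:
  t   CF        PV=CF/(1+0.0185)^t    t·PV        t(t+1)·PV
  1         1.25         1.2273         1.2273           2.4546
  2         1.25         1.2050         2.4100           7.2300
  3         1.25         1.1831         3.5493          14.1974
  4         1.25         1.1616         4.6465          23.2325
  5       501.25       457.3506     2,286.7528      13,720.5169
  Σ                    462.1276     2,298.5860      13,767.6314
P = 462.1276.
Convexity = Σ t(t+1)·PV / [P·(1+y)²] = 13,767.6314 / (462.1276 × 1.037342) = 28.71939.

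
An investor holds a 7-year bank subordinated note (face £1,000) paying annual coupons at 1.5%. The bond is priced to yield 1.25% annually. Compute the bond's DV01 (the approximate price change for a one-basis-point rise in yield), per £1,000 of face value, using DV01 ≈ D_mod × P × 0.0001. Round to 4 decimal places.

£0.6728

Periodic yield y = 0.0125.
  t   CF        PV=CF/(1+0.0125)^t    t·PV
  1        15.00        14.8148        14.8148
  2        15.00        14.6319        29.2638
  3        15.00        14.4513        43.3538
  4        15.00        14.2729        57.0915
  5        15.00        14.0967        70.4833
  6        15.00        13.9226        83.5357
  7     1,015.00       930.4667     6,513.2667
  Σ                  1,016.6568     6,811.8096
P = 1,016.6568; D_Mac = 6.70021 yrs; D_mod = 6.61749 yrs.
DV01 ≈ 6.61749 × 1,016.6568 × 0.0001 = 0.672771.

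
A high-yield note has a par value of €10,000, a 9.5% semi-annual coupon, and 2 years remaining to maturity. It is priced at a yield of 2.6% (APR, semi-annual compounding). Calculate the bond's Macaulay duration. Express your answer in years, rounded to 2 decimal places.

Periodic yield y = 0.013. Discount each cash flow and weight by its period:
  t   CF        PV=CF/(1+0.013)^t    t·PV
  1       475.00       468.9042       468.9042
  2       475.00       462.8867       925.7734
  3       475.00       456.9464     1,370.8392
  4    10,475.00     9,947.5527    39,790.2109
  Σ                 11,336.2901    42,555.7279
Price P = Σ PV = 11,336.2901.
Macaulay duration = Σ(t·PV) / P = 42,555.7279 / 11,336.2901 = 3.75394 half-year periods.
In years: 3.75394 / 2 = 1.87697 years.

1.88 years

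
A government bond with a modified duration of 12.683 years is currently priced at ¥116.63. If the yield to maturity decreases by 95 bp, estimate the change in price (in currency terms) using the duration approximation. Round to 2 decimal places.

+¥14.05

Duration approximation: ΔP/P ≈ -D_mod · Δy = -12.683 × (-0.0095) = +0.1204885.
ΔP ≈ 116.63 × (+0.1204885) = +14.052573755.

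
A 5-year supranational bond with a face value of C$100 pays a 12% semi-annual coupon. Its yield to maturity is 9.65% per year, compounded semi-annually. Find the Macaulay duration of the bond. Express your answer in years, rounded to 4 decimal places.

Periodic yield y = 0.04825. Discount each cash flow and weight by its period:
  t   CF        PV=CF/(1+0.04825)^t    t·PV
  1         6.00         5.7238         5.7238
  2         6.00         5.4604        10.9207
  3         6.00         5.2090        15.6271
  4         6.00         4.9693        19.8770
  5         6.00         4.7405        23.7026
  6         6.00         4.5223        27.1340
  7         6.00         4.3142        30.1992
  8         6.00         4.1156        32.9247
  9         6.00         3.9262        35.3354
  10      106.00        66.1694       661.6939
  Σ                    109.1506       863.1385
Price P = Σ PV = 109.1506.
Macaulay duration = Σ(t·PV) / P = 863.1385 / 109.1506 = 7.90777 half-year periods.
In years: 7.90777 / 2 = 3.95389 years.

3.9539 years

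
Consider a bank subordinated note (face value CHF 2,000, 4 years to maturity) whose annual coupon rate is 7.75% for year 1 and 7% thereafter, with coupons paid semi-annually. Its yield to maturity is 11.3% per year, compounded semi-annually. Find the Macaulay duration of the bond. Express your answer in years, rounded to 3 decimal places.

Periodic yield y = 0.0565. Discount each cash flow and weight by its period:
  t   CF        PV=CF/(1+0.0565)^t    t·PV
  1        77.50        73.3554        73.3554
  2        77.50        69.4325       138.8650
  3        70.00        59.3594       178.0782
  4        70.00        56.1850       224.7398
  5        70.00        53.1803       265.9013
  6        70.00        50.3363       302.0176
  7        70.00        47.6444       333.5105
  8     2,070.00     1,333.5654    10,668.5236
  Σ                  1,743.0586    12,184.9915
Price P = Σ PV = 1,743.0586.
Macaulay duration = Σ(t·PV) / P = 12,184.9915 / 1,743.0586 = 6.99058 half-year periods.
In years: 6.99058 / 2 = 3.49529 years.

3.495 years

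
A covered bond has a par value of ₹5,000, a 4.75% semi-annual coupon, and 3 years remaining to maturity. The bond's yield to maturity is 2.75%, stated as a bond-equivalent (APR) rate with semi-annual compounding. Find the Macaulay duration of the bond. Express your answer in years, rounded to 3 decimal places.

2.837 years

Periodic yield y = 0.01375. Discount each cash flow and weight by its period:
  t   CF        PV=CF/(1+0.01375)^t    t·PV
  1       118.75       117.1393       117.1393
  2       118.75       115.5505       231.1010
  3       118.75       113.9832       341.9497
  4       118.75       112.4372       449.7489
  5       118.75       110.9122       554.5610
  6     5,118.75     4,716.0534    28,296.3205
  Σ                  5,286.0759    29,990.8205
Price P = Σ PV = 5,286.0759.
Macaulay duration = Σ(t·PV) / P = 29,990.8205 / 5,286.0759 = 5.67355 half-year periods.
In years: 5.67355 / 2 = 2.83678 years.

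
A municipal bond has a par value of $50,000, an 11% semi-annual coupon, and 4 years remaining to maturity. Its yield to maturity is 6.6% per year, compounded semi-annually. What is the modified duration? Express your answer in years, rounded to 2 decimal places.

Periodic yield y = 0.033. First find Macaulay duration:
  t   CF        PV=CF/(1+0.033)^t    t·PV
  1     2,750.00     2,662.1491     2,662.1491
  2     2,750.00     2,577.1046     5,154.2093
  3     2,750.00     2,494.7770     7,484.3310
  4     2,750.00     2,415.0794     9,660.3175
  5     2,750.00     2,337.9278    11,689.6388
  6     2,750.00     2,263.2408    13,579.4448
  7     2,750.00     2,190.9398    15,336.5785
  8    52,750.00    40,683.6483   325,469.1868
  Σ                 57,624.8668   391,035.8557
P = 57,624.8668; Macaulay duration = 391,035.8557 / 57,624.8668 = 6.78589 half-year periods = 3.39294 years.
Modified duration = D_Mac / (1 + y) = 3.39294 / 1.033 = 3.28455 years.

3.28 years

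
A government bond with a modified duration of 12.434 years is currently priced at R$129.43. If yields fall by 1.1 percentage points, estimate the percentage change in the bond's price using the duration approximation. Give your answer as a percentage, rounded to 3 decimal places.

Duration approximation: ΔP/P ≈ -D_mod · Δy = -12.434 × (-0.011) = +0.136774.
As a percentage: +13.6774%.

+13.677%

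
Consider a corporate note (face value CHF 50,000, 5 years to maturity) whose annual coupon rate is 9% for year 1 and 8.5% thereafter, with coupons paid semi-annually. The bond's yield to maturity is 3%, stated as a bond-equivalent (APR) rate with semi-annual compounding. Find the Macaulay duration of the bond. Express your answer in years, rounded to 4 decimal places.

4.2636 years

Periodic yield y = 0.015. Discount each cash flow and weight by its period:
  t   CF        PV=CF/(1+0.015)^t    t·PV
  1     2,250.00     2,216.7488     2,216.7488
  2     2,250.00     2,183.9889     4,367.9779
  3     2,125.00     2,032.1736     6,096.5208
  4     2,125.00     2,002.1415     8,008.5660
  5     2,125.00     1,972.5532     9,862.7660
  6     2,125.00     1,943.4022    11,660.4130
  7     2,125.00     1,914.6819    13,402.7735
  8     2,125.00     1,886.3861    15,091.0891
  9     2,125.00     1,858.5085    16,726.5766
  10   52,125.00    44,914.4045   449,144.0445
  Σ                 62,924.9892   536,577.4761
Price P = Σ PV = 62,924.9892.
Macaulay duration = Σ(t·PV) / P = 536,577.4761 / 62,924.9892 = 8.52726 half-year periods.
In years: 8.52726 / 2 = 4.26363 years.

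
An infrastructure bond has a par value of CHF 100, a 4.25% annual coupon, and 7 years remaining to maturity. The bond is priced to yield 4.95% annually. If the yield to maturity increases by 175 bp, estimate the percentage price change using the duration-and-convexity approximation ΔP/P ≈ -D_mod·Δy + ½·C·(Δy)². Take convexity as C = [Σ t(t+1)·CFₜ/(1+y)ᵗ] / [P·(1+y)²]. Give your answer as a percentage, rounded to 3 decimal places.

-9.647%

With y = 0.0495:
  t   CF        PV=CF/(1+0.0495)^t    t·PV        t(t+1)·PV
  1         4.25         4.0495         4.0495           8.0991
  2         4.25         3.8585         7.7171          23.1513
  3         4.25         3.6766        11.0297          44.1187
  4         4.25         3.5032        14.0126          70.0631
  5         4.25         3.3379        16.6896         100.1378
  6         4.25         3.1805        19.0830         133.5807
  7       104.25        74.3360       520.3517       4,162.8138
  Σ                     95.9422       592.9332       4,541.9645
P = 95.9422; D_Mac = 6.18011 yrs; D_mod = 5.88862 yrs; C = 42.98028.
Duration effect: -5.88862 × (+0.0175) = -0.103051
Convexity effect: 0.5 × 42.98028 × (0.0175)² = +0.0065814
ΔP/P ≈ -0.103051 + 0.0065814 = -0.096470 = -9.6470%.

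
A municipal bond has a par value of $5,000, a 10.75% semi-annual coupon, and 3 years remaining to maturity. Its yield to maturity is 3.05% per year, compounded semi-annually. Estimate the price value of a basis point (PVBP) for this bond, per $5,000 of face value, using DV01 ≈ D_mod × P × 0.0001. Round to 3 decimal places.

$1.610

Periodic yield y = 0.01525.
  t   CF        PV=CF/(1+0.01525)^t    t·PV
  1       268.75       264.7131       264.7131
  2       268.75       260.7369       521.4738
  3       268.75       256.8204       770.4611
  4       268.75       252.9627     1,011.8508
  5       268.75       249.1630     1,245.8148
  6     5,268.75     4,811.3794    28,868.2763
  Σ                  6,095.7754    32,682.5899
P = 6,095.7754; D_Mac = 5.36151 half-year periods = 2.68076 yrs; D_mod = 2.64049 yrs.
DV01 ≈ 2.64049 × 6,095.7754 × 0.0001 = 1.609583.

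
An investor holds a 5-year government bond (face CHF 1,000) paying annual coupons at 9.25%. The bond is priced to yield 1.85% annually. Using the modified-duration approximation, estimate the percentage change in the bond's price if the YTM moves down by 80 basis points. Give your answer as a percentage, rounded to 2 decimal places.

Periodic yield y = 0.0185. Modified duration first:
  t   CF        PV=CF/(1+0.0185)^t    t·PV
  1        92.50        90.8198        90.8198
  2        92.50        89.1702       178.3404
  3        92.50        87.5505       262.6515
  4        92.50        85.9602       343.8409
  5     1,092.50       996.8189     4,984.0947
  Σ                  1,350.3197     5,859.7473
P = 1,350.3197; D_Mac = 4.33953 yrs; D_mod = 4.33953/(1+0.0185) = 4.26070 yrs.
ΔP/P ≈ -D_mod · Δy = -4.26070 × (-0.008) = +0.034086 = +3.4086%.

+3.41%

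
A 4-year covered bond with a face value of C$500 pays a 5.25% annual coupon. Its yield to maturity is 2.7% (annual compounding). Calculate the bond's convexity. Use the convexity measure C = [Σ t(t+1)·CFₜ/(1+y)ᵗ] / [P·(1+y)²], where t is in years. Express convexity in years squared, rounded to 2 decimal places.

With y = 0.027:
  t   CF        PV=CF/(1+0.027)^t    t·PV        t(t+1)·PV
  1        26.25        25.5599        25.5599          51.1198
  2        26.25        24.8879        49.7758         149.3275
  3        26.25        24.2336        72.7008         290.8032
  4       526.25       473.0536     1,892.2143       9,461.0716
  Σ                    547.7350     2,040.2508       9,952.3221
P = 547.7350.
Convexity = Σ t(t+1)·PV / [P·(1+y)²] = 9,952.3221 / (547.7350 × 1.054729) = 17.22714.

17.23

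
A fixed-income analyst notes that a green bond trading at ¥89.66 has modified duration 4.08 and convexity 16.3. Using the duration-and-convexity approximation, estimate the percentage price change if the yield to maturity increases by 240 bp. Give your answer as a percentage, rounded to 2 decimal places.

-9.32%

Duration effect: -D_mod·Δy = -4.08 × (+0.024) = -0.097920
Convexity effect: ½·C·(Δy)² = 0.5 × 16.3 × (0.024)² = +0.0046944
ΔP/P ≈ -0.097920 + 0.0046944 = -0.0932256
= -9.32256%.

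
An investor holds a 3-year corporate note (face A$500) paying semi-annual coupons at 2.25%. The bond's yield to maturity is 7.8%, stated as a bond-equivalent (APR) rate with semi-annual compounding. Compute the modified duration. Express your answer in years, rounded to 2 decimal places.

2.80 years

Periodic yield y = 0.039. First find Macaulay duration:
  t   CF        PV=CF/(1+0.039)^t    t·PV
  1        5.625         5.4139         5.4139
  2        5.625         5.2106        10.4213
  3        5.625         5.0151        15.0452
  4        5.625         4.8268        19.3072
  5        5.625         4.6456        23.2282
  6      505.625       401.9160     2,411.4958
  Σ                    427.0280     2,484.9115
P = 427.0280; Macaulay duration = 2,484.9115 / 427.0280 = 5.81908 half-year periods = 2.90954 years.
Modified duration = D_Mac / (1 + y) = 2.90954 / 1.039 = 2.80033 years.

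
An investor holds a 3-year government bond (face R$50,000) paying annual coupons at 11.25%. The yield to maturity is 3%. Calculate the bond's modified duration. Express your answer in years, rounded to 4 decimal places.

2.6572 years

Periodic yield y = 0.03. First find Macaulay duration:
  t   CF        PV=CF/(1+0.03)^t    t·PV
  1     5,625.00     5,461.1650     5,461.1650
  2     5,625.00     5,302.1020    10,604.2040
  3    55,625.00    50,904.7548   152,714.2644
  Σ                 61,668.0218   168,779.6334
P = 61,668.0218; Macaulay duration = 168,779.6334 / 61,668.0218 = 2.73691 years.
Modified duration = D_Mac / (1 + y) = 2.73691 / 1.03 = 2.65719 years.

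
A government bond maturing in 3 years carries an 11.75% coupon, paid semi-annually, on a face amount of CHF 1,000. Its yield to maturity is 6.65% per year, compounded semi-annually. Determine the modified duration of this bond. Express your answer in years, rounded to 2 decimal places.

Periodic yield y = 0.03325. First find Macaulay duration:
  t   CF        PV=CF/(1+0.03325)^t    t·PV
  1        58.75        56.8594        56.8594
  2        58.75        55.0297       110.0594
  3        58.75        53.2588       159.7765
  4        58.75        51.5450       206.1798
  5        58.75        49.8862       249.4312
  6     1,058.75       870.0835     5,220.5011
  Σ                  1,136.6627     6,002.8074
P = 1,136.6627; Macaulay duration = 6,002.8074 / 1,136.6627 = 5.28108 half-year periods = 2.64054 years.
Modified duration = D_Mac / (1 + y) = 2.64054 / 1.03325 = 2.55557 years.

2.56 years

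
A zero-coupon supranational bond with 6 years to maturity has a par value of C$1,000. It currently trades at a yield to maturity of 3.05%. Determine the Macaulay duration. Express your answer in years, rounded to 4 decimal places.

6.0000 years

A zero-coupon bond has a single cash flow at maturity, so its Macaulay duration equals its maturity: 6 years.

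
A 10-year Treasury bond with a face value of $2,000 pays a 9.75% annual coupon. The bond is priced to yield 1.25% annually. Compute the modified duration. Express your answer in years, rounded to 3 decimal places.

7.568 years

Periodic yield y = 0.0125. First find Macaulay duration:
  t   CF        PV=CF/(1+0.0125)^t    t·PV
  1       195.00       192.5926       192.5926
  2       195.00       190.2149       380.4298
  3       195.00       187.8666       563.5997
  4       195.00       185.5472       742.1889
  5       195.00       183.2565       916.2826
  6       195.00       180.9941     1,085.9646
  7       195.00       178.7596     1,251.3172
  8       195.00       176.5527     1,412.4216
  9       195.00       174.3730     1,569.3573
  10    2,195.00     1,938.5821    19,385.8213
  Σ                  3,588.7394    27,499.9758
P = 3,588.7394; Macaulay duration = 27,499.9758 / 3,588.7394 = 7.66285 years.
Modified duration = D_Mac / (1 + y) = 7.66285 / 1.0125 = 7.56825 years.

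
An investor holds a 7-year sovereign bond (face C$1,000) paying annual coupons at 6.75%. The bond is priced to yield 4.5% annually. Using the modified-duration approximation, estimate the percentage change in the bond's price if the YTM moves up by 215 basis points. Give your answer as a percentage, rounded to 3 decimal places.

-12.107%

Periodic yield y = 0.045. Modified duration first:
  t   CF        PV=CF/(1+0.045)^t    t·PV
  1        67.50        64.5933        64.5933
  2        67.50        61.8118       123.6235
  3        67.50        59.1500       177.4501
  4        67.50        56.6029       226.4116
  5        67.50        54.1654       270.8272
  6        67.50        51.8330       310.9978
  7     1,067.50       784.4294     5,491.0057
  Σ                  1,132.5858     6,664.9091
P = 1,132.5858; D_Mac = 5.88468 yrs; D_mod = 5.88468/(1+0.045) = 5.63128 yrs.
ΔP/P ≈ -D_mod · Δy = -5.63128 × (+0.0215) = -0.121072 = -12.1072%.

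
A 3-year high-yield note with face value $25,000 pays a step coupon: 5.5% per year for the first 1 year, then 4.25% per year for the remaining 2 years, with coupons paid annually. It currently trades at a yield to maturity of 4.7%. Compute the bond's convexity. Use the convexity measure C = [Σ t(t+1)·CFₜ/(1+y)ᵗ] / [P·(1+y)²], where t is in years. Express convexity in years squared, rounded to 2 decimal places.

With y = 0.047:
  t   CF        PV=CF/(1+0.047)^t    t·PV        t(t+1)·PV
  1     1,375.00     1,313.2760     1,313.2760       2,626.5521
  2     1,062.50       969.2495     1,938.4990       5,815.4969
  3    26,062.50    22,707.8505    68,123.5516     272,494.2066
  Σ                 24,990.3761    71,375.3266     280,936.2555
P = 24,990.3761.
Convexity = Σ t(t+1)·PV / [P·(1+y)²] = 280,936.2555 / (24,990.3761 × 1.096209) = 10.25514.

10.26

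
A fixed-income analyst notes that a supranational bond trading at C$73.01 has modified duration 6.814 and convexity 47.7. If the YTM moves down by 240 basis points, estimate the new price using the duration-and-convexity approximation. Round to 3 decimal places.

C$85.953

Duration effect: -D_mod·Δy = -6.814 × (-0.024) = +0.163536
Convexity effect: ½·C·(Δy)² = 0.5 × 47.7 × (-0.024)² = +0.0137376
ΔP/P ≈ +0.163536 + 0.0137376 = +0.1772736
New price ≈ 73.01 × (1 + 0.1772736) = 85.952745536.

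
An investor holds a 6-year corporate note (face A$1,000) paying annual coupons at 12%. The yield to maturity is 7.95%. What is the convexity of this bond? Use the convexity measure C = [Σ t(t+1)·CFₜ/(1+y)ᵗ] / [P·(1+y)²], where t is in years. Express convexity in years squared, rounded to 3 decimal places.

25.967

With y = 0.0795:
  t   CF        PV=CF/(1+0.0795)^t    t·PV        t(t+1)·PV
  1       120.00       111.1626       111.1626         222.3252
  2       120.00       102.9760       205.9520         617.8559
  3       120.00        95.3923       286.1769       1,144.7076
  4       120.00        88.3671       353.4684       1,767.3422
  5       120.00        81.8593       409.2965       2,455.7789
  6     1,120.00       707.7537     4,246.5221      29,725.6550
  Σ                  1,187.5110     5,612.5785      35,933.6648
P = 1,187.5110.
Convexity = Σ t(t+1)·PV / [P·(1+y)²] = 35,933.6648 / (1,187.5110 × 1.165320) = 25.96681.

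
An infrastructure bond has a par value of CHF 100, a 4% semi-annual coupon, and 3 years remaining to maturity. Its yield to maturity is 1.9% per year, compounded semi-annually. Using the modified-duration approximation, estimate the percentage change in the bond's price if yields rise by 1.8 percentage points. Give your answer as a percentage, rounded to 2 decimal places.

Periodic yield y = 0.0095. Modified duration first:
  t   CF        PV=CF/(1+0.0095)^t    t·PV
  1         2.00         1.9812         1.9812
  2         2.00         1.9625         3.9251
  3         2.00         1.9441         5.8322
  4         2.00         1.9258         7.7031
  5         2.00         1.9076         9.5382
  6       102.00        96.3745       578.2471
  Σ                    106.0957       607.2269
P = 106.0957; D_Mac = 5.72339 half-year periods = 2.86169 yrs; D_mod = 2.86169/(1+0.0095) = 2.83476 yrs.
ΔP/P ≈ -D_mod · Δy = -2.83476 × (+0.018) = -0.051026 = -5.1026%.

-5.10%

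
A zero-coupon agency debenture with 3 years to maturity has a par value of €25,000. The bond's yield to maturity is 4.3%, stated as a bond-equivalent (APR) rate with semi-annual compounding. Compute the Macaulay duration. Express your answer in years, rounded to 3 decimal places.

A zero-coupon bond has a single cash flow at maturity, so its Macaulay duration equals its maturity: 3 years.
(Equivalently: 6 semi-annual periods ÷ 2 = 3 years.)

3.000 years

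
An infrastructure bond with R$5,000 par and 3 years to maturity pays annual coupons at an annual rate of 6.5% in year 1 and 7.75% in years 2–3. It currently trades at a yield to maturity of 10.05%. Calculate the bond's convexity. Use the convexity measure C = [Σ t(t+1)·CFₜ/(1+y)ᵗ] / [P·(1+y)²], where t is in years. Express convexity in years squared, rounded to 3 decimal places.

9.044

With y = 0.1005:
  t   CF        PV=CF/(1+0.1005)^t    t·PV        t(t+1)·PV
  1       325.00       295.3203       295.3203         590.6406
  2       387.50       319.9570       639.9140       1,919.7420
  3     5,387.50     4,042.1939    12,126.5817      48,506.3268
  Σ                  4,657.4712    13,061.8160      51,016.7094
P = 4,657.4712.
Convexity = Σ t(t+1)·PV / [P·(1+y)²] = 51,016.7094 / (4,657.4712 × 1.211100) = 9.04445.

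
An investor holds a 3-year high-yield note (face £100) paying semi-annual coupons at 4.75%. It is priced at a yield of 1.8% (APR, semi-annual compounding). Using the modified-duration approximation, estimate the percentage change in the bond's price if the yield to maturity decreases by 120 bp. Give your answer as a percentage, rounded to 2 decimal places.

+3.38%

Periodic yield y = 0.009. Modified duration first:
  t   CF        PV=CF/(1+0.009)^t    t·PV
  1        2.375         2.3538         2.3538
  2        2.375         2.3328         4.6656
  3        2.375         2.3120         6.9360
  4        2.375         2.2914         9.1656
  5        2.375         2.2710        11.3548
  6      102.375        97.0168       582.1008
  Σ                    108.5778       616.5766
P = 108.5778; D_Mac = 5.67866 half-year periods = 2.83933 yrs; D_mod = 2.83933/(1+0.009) = 2.81401 yrs.
ΔP/P ≈ -D_mod · Δy = -2.81401 × (-0.012) = +0.033768 = +3.3768%.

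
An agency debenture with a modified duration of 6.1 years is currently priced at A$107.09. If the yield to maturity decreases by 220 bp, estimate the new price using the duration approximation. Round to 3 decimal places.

Duration approximation: ΔP/P ≈ -D_mod · Δy = -6.1 × (-0.022) = +0.134200.
New price ≈ 107.09 × (1 + 0.134200) = 121.461478.

A$121.461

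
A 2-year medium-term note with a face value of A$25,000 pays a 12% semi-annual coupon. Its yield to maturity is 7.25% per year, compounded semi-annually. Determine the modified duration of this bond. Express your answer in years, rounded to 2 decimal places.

Periodic yield y = 0.03625. First find Macaulay duration:
  t   CF        PV=CF/(1+0.03625)^t    t·PV
  1     1,500.00     1,447.5271     1,447.5271
  2     1,500.00     1,396.8899     2,793.7798
  3     1,500.00     1,348.0240     4,044.0720
  4    26,500.00    22,981.9936    91,927.9745
  Σ                 27,174.4347   100,213.3534
P = 27,174.4347; Macaulay duration = 100,213.3534 / 27,174.4347 = 3.68778 half-year periods = 1.84389 years.
Modified duration = D_Mac / (1 + y) = 1.84389 / 1.03625 = 1.77939 years.

1.78 years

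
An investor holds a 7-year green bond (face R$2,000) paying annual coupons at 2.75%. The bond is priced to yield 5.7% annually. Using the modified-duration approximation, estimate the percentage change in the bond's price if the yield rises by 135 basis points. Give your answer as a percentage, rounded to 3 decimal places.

Periodic yield y = 0.057. Modified duration first:
  t   CF        PV=CF/(1+0.057)^t    t·PV
  1        55.00        52.0341        52.0341
  2        55.00        49.2281        98.4561
  3        55.00        46.5734       139.7201
  4        55.00        44.0619       176.2474
  5        55.00        41.6858       208.4288
  6        55.00        39.4378       236.6268
  7     2,055.00     1,394.0775     9,758.5424
  Σ                  1,667.0984    10,670.0558
P = 1,667.0984; D_Mac = 6.40038 yrs; D_mod = 6.40038/(1+0.057) = 6.05523 yrs.
ΔP/P ≈ -D_mod · Δy = -6.05523 × (+0.0135) = -0.081746 = -8.1746%.

-8.175%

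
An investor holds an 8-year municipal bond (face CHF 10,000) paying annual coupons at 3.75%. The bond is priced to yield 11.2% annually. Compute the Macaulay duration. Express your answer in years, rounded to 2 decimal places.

6.75 years

Periodic yield y = 0.112. Discount each cash flow and weight by its year:
  t   CF        PV=CF/(1+0.112)^t    t·PV
  1       375.00       337.2302       337.2302
  2       375.00       303.2646       606.5292
  3       375.00       272.7199       818.1598
  4       375.00       245.2518       981.0070
  5       375.00       220.5501     1,102.7507
  6       375.00       198.3365     1,190.0187
  7       375.00       178.3601     1,248.5208
  8    10,375.00     4,437.6169    35,500.9352
  Σ                  6,193.3301    41,785.1517
Price P = Σ PV = 6,193.3301.
Macaulay duration = Σ(t·PV) / P = 41,785.1517 / 6,193.3301 = 6.74680 years.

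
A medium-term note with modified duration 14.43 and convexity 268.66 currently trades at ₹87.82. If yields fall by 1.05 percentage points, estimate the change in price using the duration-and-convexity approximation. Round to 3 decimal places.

+₹14.607

Duration effect: -D_mod·Δy = -14.43 × (-0.0105) = +0.151515
Convexity effect: ½·C·(Δy)² = 0.5 × 268.66 × (-0.0105)² = +0.0148098825
ΔP/P ≈ +0.151515 + 0.0148098825 = +0.1663248825
ΔP ≈ 87.82 × (+0.1663248825) = +14.60665118115.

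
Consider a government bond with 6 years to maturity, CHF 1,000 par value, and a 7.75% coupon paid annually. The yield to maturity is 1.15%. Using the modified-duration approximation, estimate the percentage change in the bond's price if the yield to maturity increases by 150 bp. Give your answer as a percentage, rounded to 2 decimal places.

-7.68%

Periodic yield y = 0.0115. Modified duration first:
  t   CF        PV=CF/(1+0.0115)^t    t·PV
  1        77.50        76.6189        76.6189
  2        77.50        75.7478       151.4956
  3        77.50        74.8866       224.6598
  4        77.50        74.0352       296.1407
  5        77.50        73.1935       365.9673
  6     1,077.50     1,006.0555     6,036.3332
  Σ                  1,380.5374     7,151.2155
P = 1,380.5374; D_Mac = 5.18002 yrs; D_mod = 5.18002/(1+0.0115) = 5.12113 yrs.
ΔP/P ≈ -D_mod · Δy = -5.12113 × (+0.015) = -0.076817 = -7.6817%.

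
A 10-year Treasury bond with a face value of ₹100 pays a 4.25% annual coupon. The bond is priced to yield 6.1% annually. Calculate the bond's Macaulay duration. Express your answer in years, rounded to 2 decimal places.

8.20 years

Periodic yield y = 0.061. Discount each cash flow and weight by its year:
  t   CF        PV=CF/(1+0.061)^t    t·PV
  1         4.25         4.0057         4.0057
  2         4.25         3.7754         7.5507
  3         4.25         3.5583        10.6749
  4         4.25         3.3537        13.4149
  5         4.25         3.1609        15.8045
  6         4.25         2.9792        17.8751
  7         4.25         2.8079        19.6553
  8         4.25         2.6465        21.1717
  9         4.25         2.4943        22.4488
  10      104.25        57.6663       576.6632
  Σ                     86.4481       709.2648
Price P = Σ PV = 86.4481.
Macaulay duration = Σ(t·PV) / P = 709.2648 / 86.4481 = 8.20451 years.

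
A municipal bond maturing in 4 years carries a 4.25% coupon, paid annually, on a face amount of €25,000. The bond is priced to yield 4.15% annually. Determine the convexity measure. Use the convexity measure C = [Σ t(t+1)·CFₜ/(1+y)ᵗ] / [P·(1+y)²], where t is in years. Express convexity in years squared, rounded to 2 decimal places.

With y = 0.0415:
  t   CF        PV=CF/(1+0.0415)^t    t·PV        t(t+1)·PV
  1     1,062.50     1,020.1632     1,020.1632       2,040.3265
  2     1,062.50       979.5134     1,959.0268       5,877.0805
  3     1,062.50       940.4834     2,821.4501      11,285.8003
  4    26,062.50    22,150.2675    88,601.0700     443,005.3498
  Σ                 25,090.4275    94,401.7101     462,208.5571
P = 25,090.4275.
Convexity = Σ t(t+1)·PV / [P·(1+y)²] = 462,208.5571 / (25,090.4275 × 1.084722) = 16.98288.

16.98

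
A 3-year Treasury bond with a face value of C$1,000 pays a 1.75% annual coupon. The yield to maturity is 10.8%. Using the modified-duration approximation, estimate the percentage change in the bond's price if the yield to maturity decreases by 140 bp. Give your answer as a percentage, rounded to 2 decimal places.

Periodic yield y = 0.108. Modified duration first:
  t   CF        PV=CF/(1+0.108)^t    t·PV
  1        17.50        15.7942        15.7942
  2        17.50        14.2547        28.5094
  3     1,017.50       748.0233     2,244.0700
  Σ                    778.0723     2,288.3736
P = 778.0723; D_Mac = 2.94108 yrs; D_mod = 2.94108/(1+0.108) = 2.65441 yrs.
ΔP/P ≈ -D_mod · Δy = -2.65441 × (-0.014) = +0.037162 = +3.7162%.

+3.72%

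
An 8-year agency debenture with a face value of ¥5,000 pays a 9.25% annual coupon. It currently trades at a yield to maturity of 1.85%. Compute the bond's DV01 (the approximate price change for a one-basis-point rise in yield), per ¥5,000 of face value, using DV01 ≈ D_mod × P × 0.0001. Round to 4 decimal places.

¥4.8661

Periodic yield y = 0.0185.
  t   CF        PV=CF/(1+0.0185)^t    t·PV
  1       462.50       454.0992       454.0992
  2       462.50       445.8509       891.7018
  3       462.50       437.7525     1,313.2575
  4       462.50       429.8012     1,719.2047
  5       462.50       421.9943     2,109.9714
  6       462.50       414.3292     2,485.9752
  7       462.50       406.8033     2,847.6233
  8     5,462.50     4,717.4052    37,739.2418
  Σ                  7,728.0358    49,561.0749
P = 7,728.0358; D_Mac = 6.41315 yrs; D_mod = 6.29666 yrs.
DV01 ≈ 6.29666 × 7,728.0358 × 0.0001 = 4.866085.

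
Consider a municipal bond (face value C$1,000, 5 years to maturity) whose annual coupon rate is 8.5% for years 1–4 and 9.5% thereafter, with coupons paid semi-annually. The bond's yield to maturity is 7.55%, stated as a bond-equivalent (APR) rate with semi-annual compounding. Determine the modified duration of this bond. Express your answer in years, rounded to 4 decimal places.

4.0449 years

Periodic yield y = 0.03775. First find Macaulay duration:
  t   CF        PV=CF/(1+0.03775)^t    t·PV
  1        42.50        40.9540        40.9540
  2        42.50        39.4642        78.9284
  3        42.50        38.0286       114.0859
  4        42.50        36.6453       146.5811
  5        42.50        35.3122       176.5612
  6        42.50        34.0277       204.1661
  7        42.50        32.7899       229.5291
  8        42.50        31.5971       252.7767
  9        47.50        34.0298       306.2679
  10    1,047.50       723.1470     7,231.4704
  Σ                  1,045.9958     8,781.3207
P = 1,045.9958; Macaulay duration = 8,781.3207 / 1,045.9958 = 8.39518 half-year periods = 4.19759 years.
Modified duration = D_Mac / (1 + y) = 4.19759 / 1.03775 = 4.04489 years.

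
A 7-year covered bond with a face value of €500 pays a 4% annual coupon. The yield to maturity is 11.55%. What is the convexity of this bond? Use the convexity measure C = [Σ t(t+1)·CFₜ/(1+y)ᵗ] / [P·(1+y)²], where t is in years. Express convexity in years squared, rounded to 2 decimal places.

With y = 0.1155:
  t   CF        PV=CF/(1+0.1155)^t    t·PV        t(t+1)·PV
  1        20.00        17.9292        17.9292          35.8584
  2        20.00        16.0728        32.1455          96.4366
  3        20.00        14.4086        43.2257         172.9030
  4        20.00        12.9167        51.6668         258.3341
  5        20.00        11.5793        57.8965         347.3789
  6        20.00        10.3804        62.2822         435.9753
  7       520.00       241.9448     1,693.6137      13,548.9097
  Σ                    325.2317     1,958.7597      14,895.7959
P = 325.2317.
Convexity = Σ t(t+1)·PV / [P·(1+y)²] = 14,895.7959 / (325.2317 × 1.244340) = 36.80711.

36.81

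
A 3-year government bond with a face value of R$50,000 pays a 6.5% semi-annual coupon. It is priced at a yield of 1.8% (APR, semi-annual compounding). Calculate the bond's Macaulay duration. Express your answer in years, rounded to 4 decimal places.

Periodic yield y = 0.009. Discount each cash flow and weight by its period:
  t   CF        PV=CF/(1+0.009)^t    t·PV
  1     1,625.00     1,610.5055     1,610.5055
  2     1,625.00     1,596.1402     3,192.2804
  3     1,625.00     1,581.9031     4,745.7092
  4     1,625.00     1,567.7929     6,271.1717
  5     1,625.00     1,553.8086     7,769.0432
  6    51,625.00    48,922.9985   293,537.9910
  Σ                 56,833.1488   317,126.7010
Price P = Σ PV = 56,833.1488.
Macaulay duration = Σ(t·PV) / P = 317,126.7010 / 56,833.1488 = 5.57996 half-year periods.
In years: 5.57996 / 2 = 2.78998 years.

2.7900 years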